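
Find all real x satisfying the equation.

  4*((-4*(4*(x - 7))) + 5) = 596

Step 1. [4*((-4*(4*(x - 7))) + 5) = 596] LHS = 4·(…); ÷4 both sides ⇒ div: (-4*(4*(x - 7))) + 5 = 149.
Step 2. [(-4*(4*(x - 7))) + 5 = 149] +5 is outermost — subtract 5 both sides ⇒ sub: -4*(4*(x - 7)) = 144.
Step 3. [-4*(4*(x - 7)) = 144] -4 out front; divide by -4 ⇒ div: 4*(x - 7) = -36.
Step 4. [4*(x - 7) = -36] 4·(inner) — divide through by 4, so div: x - 7 = -9.
Step 5. [x - 7 = -9] -7 is outermost — add 7 both sides. So sub: x = -2.

Answer: x ∈ {-2}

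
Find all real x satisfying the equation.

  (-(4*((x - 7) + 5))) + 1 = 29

Step 1. [(-(4*((x - 7) + 5))) + 1 = 29] 1 comes off first (subtract 1), so sub: -(4*((x - 7) + 5)) = 28.
Step 2. [-(4*((x - 7) + 5)) = 28] flip signs both sides ⇒ neg: 4*((x - 7) + 5) = -28.
Step 3. [4*((x - 7) + 5) = -28] leading coefficient 4: divide by 4, so div: (x - 7) + 5 = -7.
Step 4. [(x - 7) + 5 = -7] +5 is outermost — subtract 5 both sides. So sub: x - 7 = -12.
Step 5. [x - 7 = -12] the outer -7 inverts by adding 7 ⇒ sub: x = -5.

Answer: x ∈ {-5}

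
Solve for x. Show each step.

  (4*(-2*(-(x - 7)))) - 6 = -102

Step 1. [(4*(-2*(-(x - 7)))) - 6 = -102] the outer -6 inverts by adding 6. So sub: 4*(-2*(-(x - 7))) = -96.
Step 2. [4*(-2*(-(x - 7))) = -96] 4·(inner) — divide through by 4 ⇒ div: -2*(-(x - 7)) = -24.
Step 3. [-2*(-(x - 7)) = -24] -2·(inner) — divide through by -2, so div: -(x - 7) = 12.
Step 4. [-(x - 7) = 12] leading − — multiply by −1, so neg: x - 7 = -12.
Step 5. [x - 7 = -12] the outer -7 inverts by adding 7. So sub: x = -5.

Answer: x ∈ {-5}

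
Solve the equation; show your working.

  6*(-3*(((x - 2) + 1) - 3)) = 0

Step 1. [6*(-3*(((x - 2) + 1) - 3)) = 0] 6 out front; divide by 6. So div: -3*(((x - 2) + 1) - 3) = 0.
Step 2. [-3*(((x - 2) + 1) - 3) = 0] divide by the outer -3. So div: ((x - 2) + 1) - 3 = 0.
Step 3. [((x - 2) + 1) - 3 = 0] 3 comes off first (add 3). So sub: (x - 2) + 1 = 3.
Step 4. [(x - 2) + 1 = 3] peel the +1: subtract 1 from each side. So sub: x - 2 = 2.
Step 5. [x - 2 = 2] -2 is outermost — add 2 both sides, so sub: x = 4.

Answer: x ∈ {4}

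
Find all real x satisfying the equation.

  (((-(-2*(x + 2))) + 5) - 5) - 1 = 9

Step 1. [(((-(-2*(x + 2))) + 5) - 5) - 1 = 9] -1 is outermost — add 1 both sides. So sub: ((-(-2*(x + 2))) + 5) - 5 = 10.
Step 2. [((-(-2*(x + 2))) + 5) - 5 = 10] -5 is outermost — add 5 both sides ⇒ sub: (-(-2*(x + 2))) + 5 = 15.
Step 3. [(-(-2*(x + 2))) + 5 = 15] peel the +5: subtract 5 from each side, so sub: -(-2*(x + 2)) = 10.
Step 4. [-(-2*(x + 2)) = 10] flip signs both sides ⇒ neg: -2*(x + 2) = -10.
Step 5. [-2*(x + 2) = -10] leading coefficient -2: divide by -2 ⇒ div: x + 2 = 5.
Step 6. [x + 2 = 5] the outer +2 inverts by subtracting 2, so sub: x = 3.

Answer: x ∈ {3}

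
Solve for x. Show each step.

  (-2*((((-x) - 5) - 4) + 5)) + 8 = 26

Step 1. [(-2*((((-x) - 5) - 4) + 5)) + 8 = 26] +8 is outermost — subtract 8 both sides, so sub: -2*((((-x) - 5) - 4) + 5) = 18.
Step 2. [-2*((((-x) - 5) - 4) + 5) = 18] leading coefficient -2: divide by -2, so div: (((-x) - 5) - 4) + 5 = -9.
Step 3. [(((-x) - 5) - 4) + 5 = -9] peel the +5: subtract 5 from each side. So sub: ((-x) - 5) - 4 = -14.
Step 4. [((-x) - 5) - 4 = -14] add 4: x sits inside (… - 4), so sub: (-x) - 5 = -10.
Step 5. [(-x) - 5 = -10] -5 is outermost — add 5 both sides, so sub: -x = -5.
Step 6. [-x = -5] LHS negated; negate both sides. So neg: x = 5.

Answer: x ∈ {5}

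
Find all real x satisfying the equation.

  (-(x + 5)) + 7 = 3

Step 1. [(-(x + 5)) + 7 = 3] subtract 7: x sits inside (… + 7). So sub: -(x + 5) = -4.
Step 2. [-(x + 5) = -4] leading − — multiply by −1 ⇒ neg: x + 5 = 4.
Step 3. [x + 5 = 4] the outer +5 inverts by subtracting 5 ⇒ sub: x = -1.

Answer: x ∈ {-1}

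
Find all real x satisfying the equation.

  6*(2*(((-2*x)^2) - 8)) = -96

Step 1. [6*(2*(((-2*x)^2) - 8)) = -96] leading coefficient 6: divide by 6. So div: 2*(((-2*x)^2) - 8) = -16.
Step 2. [2*(((-2*x)^2) - 8) = -16] 2·(inner) — divide through by 2, so div: ((-2*x)^2) - 8 = -8.
Step 3. [((-2*x)^2) - 8 = -8] peel the -8: add 8 from each side. So sub: (-2*x)^2 = 0.
Step 4. [(-2*x)^2 = 0] √ both sides: 0 ≥ 0 gives two branches, so sqrt: -2*x = 0.
Step 5. [-2*x = 0] -2 out front; divide by -2 ⇒ div: x = 0.

Answer: x ∈ {0}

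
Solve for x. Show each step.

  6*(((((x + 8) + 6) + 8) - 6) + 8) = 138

Step 1. [6*(((((x + 8) + 6) + 8) - 6) + 8) = 138] divide by the outer 6. So div: ((((x + 8) + 6) + 8) - 6) + 8 = 23.
Step 2. [((((x + 8) + 6) + 8) - 6) + 8 = 23] peel the +8: subtract 8 from each side ⇒ sub: (((x + 8) + 6) + 8) - 6 = 15.
Step 3. [(((x + 8) + 6) + 8) - 6 = 15] -6 is outermost — add 6 both sides ⇒ sub: ((x + 8) + 6) + 8 = 21.
Step 4. [((x + 8) + 6) + 8 = 21] 8 comes off first (subtract 8), so sub: (x + 8) + 6 = 13.
Step 5. [(x + 8) + 6 = 13] +6 is outermost — subtract 6 both sides ⇒ sub: x + 8 = 7.
Step 6. [x + 8 = 7] subtract 8: x sits inside (… + 8), so sub: x = -1.

Answer: x ∈ {-1}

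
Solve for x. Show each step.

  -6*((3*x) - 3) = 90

Step 1. [-6*((3*x) - 3) = 90] divide by the outer -6. So div: (3*x) - 3 = -15.
Step 2. [(3*x) - 3 = -15] peel the -3: add 3 from each side. So sub: 3*x = -12.
Step 3. [3*x = -12] LHS = 3·(…); ÷3 both sides. So div: x = -4.

Answer: x ∈ {-4}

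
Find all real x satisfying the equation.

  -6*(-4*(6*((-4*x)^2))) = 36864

Step 1. [-6*(-4*(6*((-4*x)^2))) = 36864] -6·(inner) — divide through by -6 ⇒ div: -4*(6*((-4*x)^2)) = -6144.
Step 2. [-4*(6*((-4*x)^2)) = -6144] LHS = -4·(…); ÷-4 both sides ⇒ div: 6*((-4*x)^2) = 1536.
Step 3. [6*((-4*x)^2) = 1536] 6 out front; divide by 6, so div: (-4*x)^2 = 256.
Step 4. [(-4*x)^2 = 256] √ both sides: 256 ≥ 0 gives two branches. So sqrt: -4*x = 16 or -16.
Step 5. [-4*x = 16 or -16] LHS = -4·(…); ÷-4 both sides. So div: x = -4 or 4.

Answer: x ∈ {-4, 4}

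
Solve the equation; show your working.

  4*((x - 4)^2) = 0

Step 1. [4*((x - 4)^2) = 0] divide by the outer 4, so div: (x - 4)^2 = 0.
Step 2. [(x - 4)^2 = 0] 0 ≥ 0, LHS is (·)² — take ±√. So sqrt: x - 4 = 0.
Step 3. [x - 4 = 0] add 4: x sits inside (… - 4), so sub: x = 4.

Answer: x ∈ {4}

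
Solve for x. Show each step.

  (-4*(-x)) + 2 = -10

Step 1. [(-4*(-x)) + 2 = -10] +2 is outermost — subtract 2 both sides, so sub: -4*(-x) = -12.
Step 2. [-4*(-x) = -12] LHS = -4·(…); ÷-4 both sides ⇒ div: -x = 3.
Step 3. [-x = 3] flip signs both sides, so neg: x = -3.

Answer: x ∈ {-3}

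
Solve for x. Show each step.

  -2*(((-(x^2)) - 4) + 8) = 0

Step 1. [-2*(((-(x^2)) - 4) + 8) = 0] -2 out front; divide by -2, so div: ((-(x^2)) - 4) + 8 = 0.
Step 2. [((-(x^2)) - 4) + 8 = 0] +8 is outermost — subtract 8 both sides, so sub: (-(x^2)) - 4 = -8.
Step 3. [(-(x^2)) - 4 = -8] add 4: x sits inside (… - 4), so sub: -(x^2) = -4.
Step 4. [-(x^2) = -4] LHS negated; negate both sides. So neg: x^2 = 4.
Step 5. [x^2 = 4] √ both sides: 4 ≥ 0 gives two branches, so sqrt: x = 2 or -2.

Answer: x ∈ {-2, 2}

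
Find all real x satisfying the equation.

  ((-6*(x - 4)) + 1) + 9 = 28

Step 1. [((-6*(x - 4)) + 1) + 9 = 28] +9 is outermost — subtract 9 both sides, so sub: (-6*(x - 4)) + 1 = 19.
Step 2. [(-6*(x - 4)) + 1 = 19] subtract 1: x sits inside (… + 1) ⇒ sub: -6*(x - 4) = 18.
Step 3. [-6*(x - 4) = 18] divide by the outer -6, so div: x - 4 = -3.
Step 4. [x - 4 = -3] add 4: x sits inside (… - 4), so sub: x = 1.

Answer: x ∈ {1}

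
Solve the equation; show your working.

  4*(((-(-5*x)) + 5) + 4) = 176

Step 1. [4*(((-(-5*x)) + 5) + 4) = 176] 4·(inner) — divide through by 4 ⇒ div: ((-(-5*x)) + 5) + 4 = 44.
Step 2. [((-(-5*x)) + 5) + 4 = 44] peel the +4: subtract 4 from each side ⇒ sub: (-(-5*x)) + 5 = 40.
Step 3. [(-(-5*x)) + 5 = 40] +5 is outermost — subtract 5 both sides ⇒ sub: -(-5*x) = 35.
Step 4. [-(-5*x) = 35] flip signs both sides. So neg: -5*x = -35.
Step 5. [-5*x = -35] LHS = -5·(…); ÷-5 both sides. So div: x = 7.

Answer: x ∈ {7}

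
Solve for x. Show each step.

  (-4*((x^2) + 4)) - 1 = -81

Step 1. [(-4*((x^2) + 4)) - 1 = -81] the outer -1 inverts by adding 1. So sub: -4*((x^2) + 4) = -80.
Step 2. [-4*((x^2) + 4) = -80] divide by the outer -4, so div: (x^2) + 4 = 20.
Step 3. [(x^2) + 4 = 20] 4 comes off first (subtract 4), so sub: x^2 = 16.
Step 4. [x^2 = 16] √ both sides: 16 ≥ 0 gives two branches, so sqrt: x = 4 or -4.

Answer: x ∈ {-4, 4}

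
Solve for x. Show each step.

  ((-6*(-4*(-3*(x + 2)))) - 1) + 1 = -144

Step 1. [((-6*(-4*(-3*(x + 2)))) - 1) + 1 = -144] peel the +1: subtract 1 from each side ⇒ sub: (-6*(-4*(-3*(x + 2)))) - 1 = -145.
Step 2. [(-6*(-4*(-3*(x + 2)))) - 1 = -145] the outer -1 inverts by adding 1 ⇒ sub: -6*(-4*(-3*(x + 2))) = -144.
Step 3. [-6*(-4*(-3*(x + 2))) = -144] -6 out front; divide by -6 ⇒ div: -4*(-3*(x + 2)) = 24.
Step 4. [-4*(-3*(x + 2)) = 24] leading coefficient -4: divide by -4 ⇒ div: -3*(x + 2) = -6.
Step 5. [-3*(x + 2) = -6] divide by the outer -3. So div: x + 2 = 2.
Step 6. [x + 2 = 2] +2 is outermost — subtract 2 both sides ⇒ sub: x = 0.

Answer: x ∈ {0}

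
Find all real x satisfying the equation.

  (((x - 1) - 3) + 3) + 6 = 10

Step 1. [(((x - 1) - 3) + 3) + 6 = 10] the outer +6 inverts by subtracting 6. So sub: ((x - 1) - 3) + 3 = 4.
Step 2. [((x - 1) - 3) + 3 = 4] peel the +3: subtract 3 from each side. So sub: (x - 1) - 3 = 1.
Step 3. [(x - 1) - 3 = 1] the outer -3 inverts by adding 3 ⇒ sub: x - 1 = 4.
Step 4. [x - 1 = 4] add 1: x sits inside (… - 1). So sub: x = 5.

Answer: x ∈ {5}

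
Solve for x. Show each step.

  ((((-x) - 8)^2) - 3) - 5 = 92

Step 1. [((((-x) - 8)^2) - 3) - 5 = 92] 5 comes off first (add 5) ⇒ sub: (((-x) - 8)^2) - 3 = 97.
Step 2. [(((-x) - 8)^2) - 3 = 97] peel the -3: add 3 from each side ⇒ sub: ((-x) - 8)^2 = 100.
Step 3. [((-x) - 8)^2 = 100] LHS squared, RHS 100 ≥ 0: apply √ (±), so sqrt: (-x) - 8 = 10 or -10.
Step 4. [(-x) - 8 = 10 or -10] 8 comes off first (add 8), so sub: -x = 18 or -2.
Step 5. [-x = 18 or -2] leading − — multiply by −1, so neg: x = -18 or 2.

Answer: x ∈ {-18, 2}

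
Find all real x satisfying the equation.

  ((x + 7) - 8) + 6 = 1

Step 1. [((x + 7) - 8) + 6 = 1] subtract 6: x sits inside (… + 6) ⇒ sub: (x + 7) - 8 = -5.
Step 2. [(x + 7) - 8 = -5] peel the -8: add 8 from each side ⇒ sub: x + 7 = 3.
Step 3. [x + 7 = 3] +7 is outermost — subtract 7 both sides, so sub: x = -4.

Answer: x ∈ {-4}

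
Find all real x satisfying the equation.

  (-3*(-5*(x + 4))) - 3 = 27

Step 1. [(-3*(-5*(x + 4))) - 3 = 27] peel the -3: add 3 from each side. So sub: -3*(-5*(x + 4)) = 30.
Step 2. [-3*(-5*(x + 4)) = 30] divide by the outer -3 ⇒ div: -5*(x + 4) = -10.
Step 3. [-5*(x + 4) = -10] -5·(inner) — divide through by -5 ⇒ div: x + 4 = 2.
Step 4. [x + 4 = 2] 4 comes off first (subtract 4) ⇒ sub: x = -2.

Answer: x ∈ {-2}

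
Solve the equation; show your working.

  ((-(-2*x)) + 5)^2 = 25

Step 1. [((-(-2*x)) + 5)^2 = 25] 25 ≥ 0, LHS is (·)² — take ±√ ⇒ sqrt: (-(-2*x)) + 5 = 5 or -5.
Step 2. [(-(-2*x)) + 5 = 5 or -5] subtract 5: x sits inside (… + 5), so sub: -(-2*x) = 0 or -10.
Step 3. [-(-2*x) = 0 or -10] flip signs both sides, so neg: -2*x = 0 or 10.
Step 4. [-2*x = 0 or 10] leading coefficient -2: divide by -2 ⇒ div: x = 0 or -5.

Answer: x ∈ {-5, 0}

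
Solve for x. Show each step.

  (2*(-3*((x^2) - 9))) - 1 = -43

Step 1. [(2*(-3*((x^2) - 9))) - 1 = -43] -1 is outermost — add 1 both sides ⇒ sub: 2*(-3*((x^2) - 9)) = -42.
Step 2. [2*(-3*((x^2) - 9)) = -42] LHS = 2·(…); ÷2 both sides. So div: -3*((x^2) - 9) = -21.
Step 3. [-3*((x^2) - 9) = -21] LHS = -3·(…); ÷-3 both sides ⇒ div: (x^2) - 9 = 7.
Step 4. [(x^2) - 9 = 7] add 9: x sits inside (… - 9). So sub: x^2 = 16.
Step 5. [x^2 = 16] √ both sides: 16 ≥ 0 gives two branches, so sqrt: x = 4 or -4.

Answer: x ∈ {-4, 4}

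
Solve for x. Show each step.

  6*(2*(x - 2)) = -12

Step 1. [6*(2*(x - 2)) = -12] divide by the outer 6. So div: 2*(x - 2) = -2.
Step 2. [2*(x - 2) = -2] leading coefficient 2: divide by 2, so div: x - 2 = -1.
Step 3. [x - 2 = -1] the outer -2 inverts by adding 2 ⇒ sub: x = 1.

Answer: x ∈ {1}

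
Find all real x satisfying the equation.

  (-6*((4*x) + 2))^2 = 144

Step 1. [(-6*((4*x) + 2))^2 = 144] √ both sides: 144 ≥ 0 gives two branches. So sqrt: -6*((4*x) + 2) = 12 or -12.
Step 2. [-6*((4*x) + 2) = 12 or -12] -6·(inner) — divide through by -6, so div: (4*x) + 2 = -2 or 2.
Step 3. [(4*x) + 2 = -2 or 2] peel the +2: subtract 2 from each side. So sub: 4*x = -4 or 0.
Step 4. [4*x = -4 or 0] 4·(inner) — divide through by 4, so div: x = -1 or 0.

Answer: x ∈ {-1, 0}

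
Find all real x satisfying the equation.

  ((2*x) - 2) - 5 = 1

Step 1. [((2*x) - 2) - 5 = 1] peel the -5: add 5 from each side. So sub: (2*x) - 2 = 6.
Step 2. [(2*x) - 2 = 6] the outer -2 inverts by adding 2, so sub: 2*x = 8.
Step 3. [2*x = 8] LHS = 2·(…); ÷2 both sides. So div: x = 4.

Answer: x ∈ {4}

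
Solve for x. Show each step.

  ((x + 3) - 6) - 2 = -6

Step 1. [((x + 3) - 6) - 2 = -6] 2 comes off first (add 2). So sub: (x + 3) - 6 = -4.
Step 2. [(x + 3) - 6 = -4] add 6: x sits inside (… - 6), so sub: x + 3 = 2.
Step 3. [x + 3 = 2] 3 comes off first (subtract 3), so sub: x = -1.

Answer: x ∈ {-1}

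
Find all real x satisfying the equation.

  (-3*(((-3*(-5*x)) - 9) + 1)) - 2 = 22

Step 1. [(-3*(((-3*(-5*x)) - 9) + 1)) - 2 = 22] 2 comes off first (add 2). So sub: -3*(((-3*(-5*x)) - 9) + 1) = 24.
Step 2. [-3*(((-3*(-5*x)) - 9) + 1) = 24] -3 out front; divide by -3, so div: ((-3*(-5*x)) - 9) + 1 = -8.
Step 3. [((-3*(-5*x)) - 9) + 1 = -8] the outer +1 inverts by subtracting 1 ⇒ sub: (-3*(-5*x)) - 9 = -9.
Step 4. [(-3*(-5*x)) - 9 = -9] -3 | LHS and -3 | -9: pull -3 out, so factor: (-5*x) + 3 = 3.
Step 5. [(-5*x) + 3 = 3] 3 comes off first (subtract 3). So sub: -5*x = 0.
Step 6. [-5*x = 0] leading coefficient -5: divide by -5. So div: x = 0.

Answer: x ∈ {0}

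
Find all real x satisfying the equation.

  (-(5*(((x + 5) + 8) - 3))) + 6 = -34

Step 1. [(-(5*(((x + 5) + 8) - 3))) + 6 = -34] peel the +6: subtract 6 from each side ⇒ sub: -(5*(((x + 5) + 8) - 3)) = -40.
Step 2. [-(5*(((x + 5) + 8) - 3)) = -40] leading − — multiply by −1, so neg: 5*(((x + 5) + 8) - 3) = 40.
Step 3. [5*(((x + 5) + 8) - 3) = 40] leading coefficient 5: divide by 5, so div: ((x + 5) + 8) - 3 = 8.
Step 4. [((x + 5) + 8) - 3 = 8] -3 is outermost — add 3 both sides, so sub: (x + 5) + 8 = 11.
Step 5. [(x + 5) + 8 = 11] 8 comes off first (subtract 8), so sub: x + 5 = 3.
Step 6. [x + 5 = 3] subtract 5: x sits inside (… + 5). So sub: x = -2.

Answer: x ∈ {-2}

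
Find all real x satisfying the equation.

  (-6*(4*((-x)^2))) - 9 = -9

Step 1. [(-6*(4*((-x)^2))) - 9 = -9] the outer -9 inverts by adding 9, so sub: -6*(4*((-x)^2)) = 0.
Step 2. [-6*(4*((-x)^2)) = 0] leading coefficient -6: divide by -6 ⇒ div: 4*((-x)^2) = 0.
Step 3. [4*((-x)^2) = 0] leading coefficient 4: divide by 4 ⇒ div: (-x)^2 = 0.
Step 4. [(-x)^2 = 0] LHS squared, RHS 0 ≥ 0: apply √ (±). So sqrt: -x = 0.
Step 5. [-x = 0] leading − — multiply by −1. So neg: x = 0.

Answer: x ∈ {0}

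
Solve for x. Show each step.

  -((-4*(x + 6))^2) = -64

Step 1. [-((-4*(x + 6))^2) = -64] flip signs both sides, so neg: (-4*(x + 6))^2 = 64.
Step 2. [(-4*(x + 6))^2 = 64] 64 ≥ 0, LHS is (·)² — take ±√, so sqrt: -4*(x + 6) = 8 or -8.
Step 3. [-4*(x + 6) = 8 or -8] -4·(inner) — divide through by -4 ⇒ div: x + 6 = -2 or 2.
Step 4. [x + 6 = -2 or 2] the outer +6 inverts by subtracting 6. So sub: x = -8 or -4.

Answer: x ∈ {-8, -4}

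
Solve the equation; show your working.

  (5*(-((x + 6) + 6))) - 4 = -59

Step 1. [(5*(-((x + 6) + 6))) - 4 = -59] add 4: x sits inside (… - 4). So sub: 5*(-((x + 6) + 6)) = -55.
Step 2. [5*(-((x + 6) + 6)) = -55] divide by the outer 5, so div: -((x + 6) + 6) = -11.
Step 3. [-((x + 6) + 6) = -11] leading − — multiply by −1. So neg: (x + 6) + 6 = 11.
Step 4. [(x + 6) + 6 = 11] +6 is outermost — subtract 6 both sides, so sub: x + 6 = 5.
Step 5. [x + 6 = 5] the outer +6 inverts by subtracting 6 ⇒ sub: x = -1.

Answer: x ∈ {-1}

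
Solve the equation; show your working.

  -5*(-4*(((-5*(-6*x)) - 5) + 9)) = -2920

Step 1. [-5*(-4*(((-5*(-6*x)) - 5) + 9)) = -2920] LHS = -5·(…); ÷-5 both sides, so div: -4*(((-5*(-6*x)) - 5) + 9) = 584.
Step 2. [-4*(((-5*(-6*x)) - 5) + 9) = 584] -4·(inner) — divide through by -4. So div: ((-5*(-6*x)) - 5) + 9 = -146.
Step 3. [((-5*(-6*x)) - 5) + 9 = -146] the outer +9 inverts by subtracting 9. So sub: (-5*(-6*x)) - 5 = -155.
Step 4. [(-5*(-6*x)) - 5 = -155] add 5: x sits inside (… - 5) ⇒ sub: -5*(-6*x) = -150.
Step 5. [-5*(-6*x) = -150] -5 out front; divide by -5 ⇒ div: -6*x = 30.
Step 6. [-6*x = 30] LHS = -6·(…); ÷-6 both sides, so div: x = -5.

Answer: x ∈ {-5}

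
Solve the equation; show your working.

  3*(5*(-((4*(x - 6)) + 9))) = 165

Step 1. [3*(5*(-((4*(x - 6)) + 9))) = 165] leading coefficient 3: divide by 3, so div: 5*(-((4*(x - 6)) + 9)) = 55.
Step 2. [5*(-((4*(x - 6)) + 9)) = 55] leading coefficient 5: divide by 5. So div: -((4*(x - 6)) + 9) = 11.
Step 3. [-((4*(x - 6)) + 9) = 11] flip signs both sides, so neg: (4*(x - 6)) + 9 = -11.
Step 4. [(4*(x - 6)) + 9 = -11] +9 is outermost — subtract 9 both sides ⇒ sub: 4*(x - 6) = -20.
Step 5. [4*(x - 6) = -20] LHS = 4·(…); ÷4 both sides. So div: x - 6 = -5.
Step 6. [x - 6 = -5] peel the -6: add 6 from each side, so sub: x = 1.

Answer: x ∈ {1}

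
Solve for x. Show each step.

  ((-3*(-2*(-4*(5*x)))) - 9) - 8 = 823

Step 1. [((-3*(-2*(-4*(5*x)))) - 9) - 8 = 823] add 8: x sits inside (… - 8), so sub: (-3*(-2*(-4*(5*x)))) - 9 = 831.
Step 2. [(-3*(-2*(-4*(5*x)))) - 9 = 831] 9 comes off first (add 9) ⇒ sub: -3*(-2*(-4*(5*x))) = 840.
Step 3. [-3*(-2*(-4*(5*x))) = 840] leading coefficient -3: divide by -3. So div: -2*(-4*(5*x)) = -280.
Step 4. [-2*(-4*(5*x)) = -280] leading coefficient -2: divide by -2 ⇒ div: -4*(5*x) = 140.
Step 5. [-4*(5*x) = 140] -4 out front; divide by -4 ⇒ div: 5*x = -35.
Step 6. [5*x = -35] divide by the outer 5, so div: x = -7.

Answer: x ∈ {-7}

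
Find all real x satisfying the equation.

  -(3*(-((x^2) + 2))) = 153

Step 1. [-(3*(-((x^2) + 2))) = 153] flip signs both sides ⇒ neg: 3*(-((x^2) + 2)) = -153.
Step 2. [3*(-((x^2) + 2)) = -153] leading coefficient 3: divide by 3 ⇒ div: -((x^2) + 2) = -51.
Step 3. [-((x^2) + 2) = -51] leading − — multiply by −1. So neg: (x^2) + 2 = 51.
Step 4. [(x^2) + 2 = 51] the outer +2 inverts by subtracting 2 ⇒ sub: x^2 = 49.
Step 5. [x^2 = 49] LHS squared, RHS 49 ≥ 0: apply √ (±), so sqrt: x = 7 or -7.

Answer: x ∈ {-7, 7}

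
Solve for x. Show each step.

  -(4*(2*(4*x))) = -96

Step 1. [-(4*(2*(4*x))) = -96] leading − — multiply by −1. So neg: 4*(2*(4*x)) = 96.
Step 2. [4*(2*(4*x)) = 96] leading coefficient 4: divide by 4, so div: 2*(4*x) = 24.
Step 3. [2*(4*x) = 24] LHS = 2·(…); ÷2 both sides ⇒ div: 4*x = 12.
Step 4. [4*x = 12] 4 out front; divide by 4, so div: x = 3.

Answer: x ∈ {3}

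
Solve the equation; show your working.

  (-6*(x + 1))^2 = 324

Step 1. [(-6*(x + 1))^2 = 324] LHS squared, RHS 324 ≥ 0: apply √ (±). So sqrt: -6*(x + 1) = 18 or -18.
Step 2. [-6*(x + 1) = 18 or -18] leading coefficient -6: divide by -6. So div: x + 1 = -3 or 3.
Step 3. [x + 1 = -3 or 3] peel the +1: subtract 1 from each side. So sub: x = -4 or 2.

Answer: x ∈ {-4, 2}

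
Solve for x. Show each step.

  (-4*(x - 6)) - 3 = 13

Step 1. [(-4*(x - 6)) - 3 = 13] add 3: x sits inside (… - 3) ⇒ sub: -4*(x - 6) = 16.
Step 2. [-4*(x - 6) = 16] divide by the outer -4. So div: x - 6 = -4.
Step 3. [x - 6 = -4] add 6: x sits inside (… - 6) ⇒ sub: x = 2.

Answer: x ∈ {2}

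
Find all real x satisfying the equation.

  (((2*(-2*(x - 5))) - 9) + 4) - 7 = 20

Step 1. [(((2*(-2*(x - 5))) - 9) + 4) - 7 = 20] add 7: x sits inside (… - 7). So sub: ((2*(-2*(x - 5))) - 9) + 4 = 27.
Step 2. [((2*(-2*(x - 5))) - 9) + 4 = 27] subtract 4: x sits inside (… + 4) ⇒ sub: (2*(-2*(x - 5))) - 9 = 23.
Step 3. [(2*(-2*(x - 5))) - 9 = 23] -9 is outermost — add 9 both sides. So sub: 2*(-2*(x - 5)) = 32.
Step 4. [2*(-2*(x - 5)) = 32] 2·(inner) — divide through by 2 ⇒ div: -2*(x - 5) = 16.
Step 5. [-2*(x - 5) = 16] divide by the outer -2 ⇒ div: x - 5 = -8.
Step 6. [x - 5 = -8] the outer -5 inverts by adding 5 ⇒ sub: x = -3.

Answer: x ∈ {-3}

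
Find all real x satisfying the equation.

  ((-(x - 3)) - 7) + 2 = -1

Step 1. [((-(x - 3)) - 7) + 2 = -1] the outer +2 inverts by subtracting 2. So sub: (-(x - 3)) - 7 = -3.
Step 2. [(-(x - 3)) - 7 = -3] 7 comes off first (add 7). So sub: -(x - 3) = 4.
Step 3. [-(x - 3) = 4] leading − — multiply by −1. So neg: x - 3 = -4.
Step 4. [x - 3 = -4] peel the -3: add 3 from each side. So sub: x = -1.

Answer: x ∈ {-1}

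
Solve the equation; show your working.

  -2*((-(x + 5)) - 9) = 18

Step 1. [-2*((-(x + 5)) - 9) = 18] -2·(inner) — divide through by -2, so div: (-(x + 5)) - 9 = -9.
Step 2. [(-(x + 5)) - 9 = -9] -9 is outermost — add 9 both sides ⇒ sub: -(x + 5) = 0.
Step 3. [-(x + 5) = 0] LHS negated; negate both sides ⇒ neg: x + 5 = 0.
Step 4. [x + 5 = 0] peel the +5: subtract 5 from each side ⇒ sub: x = -5.

Answer: x ∈ {-5}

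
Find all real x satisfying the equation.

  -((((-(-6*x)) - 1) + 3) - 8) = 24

Step 1. [-((((-(-6*x)) - 1) + 3) - 8) = 24] leading − — multiply by −1 ⇒ neg: (((-(-6*x)) - 1) + 3) - 8 = -24.
Step 2. [(((-(-6*x)) - 1) + 3) - 8 = -24] -8 is outermost — add 8 both sides, so sub: ((-(-6*x)) - 1) + 3 = -16.
Step 3. [((-(-6*x)) - 1) + 3 = -16] peel the +3: subtract 3 from each side, so sub: (-(-6*x)) - 1 = -19.
Step 4. [(-(-6*x)) - 1 = -19] add 1: x sits inside (… - 1) ⇒ sub: -(-6*x) = -18.
Step 5. [-(-6*x) = -18] flip signs both sides. So neg: -6*x = 18.
Step 6. [-6*x = 18] leading coefficient -6: divide by -6. So div: x = -3.

Answer: x ∈ {-3}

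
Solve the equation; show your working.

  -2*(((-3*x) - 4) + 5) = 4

Step 1. [-2*(((-3*x) - 4) + 5) = 4] LHS = -2·(…); ÷-2 both sides ⇒ div: ((-3*x) - 4) + 5 = -2.
Step 2. [((-3*x) - 4) + 5 = -2] 5 comes off first (subtract 5). So sub: (-3*x) - 4 = -7.
Step 3. [(-3*x) - 4 = -7] add 4: x sits inside (… - 4). So sub: -3*x = -3.
Step 4. [-3*x = -3] LHS = -3·(…); ÷-3 both sides. So div: x = 1.

Answer: x ∈ {1}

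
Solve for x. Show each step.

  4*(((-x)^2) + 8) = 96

Step 1. [4*(((-x)^2) + 8) = 96] LHS = 4·(…); ÷4 both sides. So div: ((-x)^2) + 8 = 24.
Step 2. [((-x)^2) + 8 = 24] +8 is outermost — subtract 8 both sides ⇒ sub: (-x)^2 = 16.
Step 3. [(-x)^2 = 16] √ both sides: 16 ≥ 0 gives two branches, so sqrt: -x = 4 or -4.
Step 4. [-x = 4 or -4] LHS negated; negate both sides. So neg: x = -4 or 4.

Answer: x ∈ {-4, 4}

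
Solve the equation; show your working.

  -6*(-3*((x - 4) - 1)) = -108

Step 1. [-6*(-3*((x - 4) - 1)) = -108] leading coefficient -6: divide by -6 ⇒ div: -3*((x - 4) - 1) = 18.
Step 2. [-3*((x - 4) - 1) = 18] LHS = -3·(…); ÷-3 both sides, so div: (x - 4) - 1 = -6.
Step 3. [(x - 4) - 1 = -6] the outer -1 inverts by adding 1. So sub: x - 4 = -5.
Step 4. [x - 4 = -5] the outer -4 inverts by adding 4 ⇒ sub: x = -1.

Answer: x ∈ {-1}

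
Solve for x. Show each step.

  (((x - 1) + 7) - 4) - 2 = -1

Step 1. [(((x - 1) + 7) - 4) - 2 = -1] the outer -2 inverts by adding 2, so sub: ((x - 1) + 7) - 4 = 1.
Step 2. [((x - 1) + 7) - 4 = 1] the outer -4 inverts by adding 4 ⇒ sub: (x - 1) + 7 = 5.
Step 3. [(x - 1) + 7 = 5] peel the +7: subtract 7 from each side ⇒ sub: x - 1 = -2.
Step 4. [x - 1 = -2] peel the -1: add 1 from each side, so sub: x = -1.

Answer: x ∈ {-1}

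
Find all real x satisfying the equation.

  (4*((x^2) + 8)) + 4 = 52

Step 1. [(4*((x^2) + 8)) + 4 = 52] the outer +4 inverts by subtracting 4, so sub: 4*((x^2) + 8) = 48.
Step 2. [4*((x^2) + 8) = 48] 4 out front; divide by 4 ⇒ div: (x^2) + 8 = 12.
Step 3. [(x^2) + 8 = 12] peel the +8: subtract 8 from each side. So sub: x^2 = 4.
Step 4. [x^2 = 4] √ both sides: 4 ≥ 0 gives two branches, so sqrt: x = 2 or -2.

Answer: x ∈ {-2, 2}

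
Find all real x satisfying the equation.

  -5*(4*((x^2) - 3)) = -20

Step 1. [-5*(4*((x^2) - 3)) = -20] -5 out front; divide by -5 ⇒ div: 4*((x^2) - 3) = 4.
Step 2. [4*((x^2) - 3) = 4] LHS = 4·(…); ÷4 both sides, so div: (x^2) - 3 = 1.
Step 3. [(x^2) - 3 = 1] the outer -3 inverts by adding 3. So sub: x^2 = 4.
Step 4. [x^2 = 4] √ both sides: 4 ≥ 0 gives two branches. So sqrt: x = 2 or -2.

Answer: x ∈ {-2, 2}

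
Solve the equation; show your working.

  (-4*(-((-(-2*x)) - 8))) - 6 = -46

Step 1. [(-4*(-((-(-2*x)) - 8))) - 6 = -46] the outer -6 inverts by adding 6. So sub: -4*(-((-(-2*x)) - 8)) = -40.
Step 2. [-4*(-((-(-2*x)) - 8)) = -40] LHS = -4·(…); ÷-4 both sides, so div: -((-(-2*x)) - 8) = 10.
Step 3. [-((-(-2*x)) - 8) = 10] LHS negated; negate both sides ⇒ neg: (-(-2*x)) - 8 = -10.
Step 4. [(-(-2*x)) - 8 = -10] -8 is outermost — add 8 both sides, so sub: -(-2*x) = -2.
Step 5. [-(-2*x) = -2] leading − — multiply by −1, so neg: -2*x = 2.
Step 6. [-2*x = 2] -2·(inner) — divide through by -2. So div: x = -1.

Answer: x ∈ {-1}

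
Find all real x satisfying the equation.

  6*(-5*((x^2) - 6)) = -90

Step 1. [6*(-5*((x^2) - 6)) = -90] 6·(inner) — divide through by 6 ⇒ div: -5*((x^2) - 6) = -15.
Step 2. [-5*((x^2) - 6) = -15] LHS = -5·(…); ÷-5 both sides, so div: (x^2) - 6 = 3.
Step 3. [(x^2) - 6 = 3] the outer -6 inverts by adding 6, so sub: x^2 = 9.
Step 4. [x^2 = 9] LHS squared, RHS 9 ≥ 0: apply √ (±). So sqrt: x = 3 or -3.

Answer: x ∈ {-3, 3}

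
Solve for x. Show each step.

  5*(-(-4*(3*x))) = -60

Step 1. [5*(-(-4*(3*x))) = -60] divide by the outer 5. So div: -(-4*(3*x)) = -12.
Step 2. [-(-4*(3*x)) = -12] flip signs both sides. So neg: -4*(3*x) = 12.
Step 3. [-4*(3*x) = 12] leading coefficient -4: divide by -4, so div: 3*x = -3.
Step 4. [3*x = -3] 3·(inner) — divide through by 3 ⇒ div: x = -1.

Answer: x ∈ {-1}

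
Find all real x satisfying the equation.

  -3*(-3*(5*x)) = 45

Step 1. [-3*(-3*(5*x)) = 45] -3·(inner) — divide through by -3. So div: -3*(5*x) = -15.
Step 2. [-3*(5*x) = -15] -3 out front; divide by -3 ⇒ div: 5*x = 5.
Step 3. [5*x = 5] divide by the outer 5, so div: x = 1.

Answer: x ∈ {1}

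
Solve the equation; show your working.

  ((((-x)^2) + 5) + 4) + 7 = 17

Step 1. [((((-x)^2) + 5) + 4) + 7 = 17] +7 is outermost — subtract 7 both sides. So sub: (((-x)^2) + 5) + 4 = 10.
Step 2. [(((-x)^2) + 5) + 4 = 10] peel the +4: subtract 4 from each side, so sub: ((-x)^2) + 5 = 6.
Step 3. [((-x)^2) + 5 = 6] the outer +5 inverts by subtracting 5. So sub: (-x)^2 = 1.
Step 4. [(-x)^2 = 1] LHS squared, RHS 1 ≥ 0: apply √ (±), so sqrt: -x = 1 or -1.
Step 5. [-x = 1 or -1] flip signs both sides ⇒ neg: x = -1 or 1.

Answer: x ∈ {-1, 1}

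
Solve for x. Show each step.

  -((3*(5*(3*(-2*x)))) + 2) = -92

Step 1. [-((3*(5*(3*(-2*x)))) + 2) = -92] leading − — multiply by −1 ⇒ neg: (3*(5*(3*(-2*x)))) + 2 = 92.
Step 2. [(3*(5*(3*(-2*x)))) + 2 = 92] 2 comes off first (subtract 2) ⇒ sub: 3*(5*(3*(-2*x))) = 90.
Step 3. [3*(5*(3*(-2*x))) = 90] divide by the outer 3 ⇒ div: 5*(3*(-2*x)) = 30.
Step 4. [5*(3*(-2*x)) = 30] 5 out front; divide by 5, so div: 3*(-2*x) = 6.
Step 5. [3*(-2*x) = 6] divide by the outer 3. So div: -2*x = 2.
Step 6. [-2*x = 2] -2·(inner) — divide through by -2. So div: x = -1.

Answer: x ∈ {-1}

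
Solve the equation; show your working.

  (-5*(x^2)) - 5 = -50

Step 1. [(-5*(x^2)) - 5 = -50] peel the -5: add 5 from each side, so sub: -5*(x^2) = -45.
Step 2. [-5*(x^2) = -45] leading coefficient -5: divide by -5. So div: x^2 = 9.
Step 3. [x^2 = 9] LHS squared, RHS 9 ≥ 0: apply √ (±). So sqrt: x = 3 or -3.

Answer: x ∈ {-3, 3}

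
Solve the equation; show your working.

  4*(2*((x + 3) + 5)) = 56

Step 1. [4*(2*((x + 3) + 5)) = 56] divide by the outer 4, so div: 2*((x + 3) + 5) = 14.
Step 2. [2*((x + 3) + 5) = 14] leading coefficient 2: divide by 2. So div: (x + 3) + 5 = 7.
Step 3. [(x + 3) + 5 = 7] peel the +5: subtract 5 from each side ⇒ sub: x + 3 = 2.
Step 4. [x + 3 = 2] 3 comes off first (subtract 3). So sub: x = -1.

Answer: x ∈ {-1}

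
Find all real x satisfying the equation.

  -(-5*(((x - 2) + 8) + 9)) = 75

Step 1. [-(-5*(((x - 2) + 8) + 9)) = 75] flip signs both sides ⇒ neg: -5*(((x - 2) + 8) + 9) = -75.
Step 2. [-5*(((x - 2) + 8) + 9) = -75] -5 out front; divide by -5, so div: ((x - 2) + 8) + 9 = 15.
Step 3. [((x - 2) + 8) + 9 = 15] 9 comes off first (subtract 9), so sub: (x - 2) + 8 = 6.
Step 4. [(x - 2) + 8 = 6] peel the +8: subtract 8 from each side. So sub: x - 2 = -2.
Step 5. [x - 2 = -2] peel the -2: add 2 from each side, so sub: x = 0.

Answer: x ∈ {0}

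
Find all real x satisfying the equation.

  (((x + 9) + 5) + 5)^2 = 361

Step 1. [(((x + 9) + 5) + 5)^2 = 361] 361 ≥ 0, LHS is (·)² — take ±√, so sqrt: ((x + 9) + 5) + 5 = 19 or -19.
Step 2. [((x + 9) + 5) + 5 = 19 or -19] +5 is outermost — subtract 5 both sides. So sub: (x + 9) + 5 = 14 or -24.
Step 3. [(x + 9) + 5 = 14 or -24] +5 is outermost — subtract 5 both sides, so sub: x + 9 = 9 or -29.
Step 4. [x + 9 = 9 or -29] peel the +9: subtract 9 from each side. So sub: x = 0 or -38.

Answer: x ∈ {-38, 0}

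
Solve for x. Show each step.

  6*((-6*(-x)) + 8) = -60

Step 1. [6*((-6*(-x)) + 8) = -60] 6·(inner) — divide through by 6 ⇒ div: (-6*(-x)) + 8 = -10.
Step 2. [(-6*(-x)) + 8 = -10] 8 comes off first (subtract 8), so sub: -6*(-x) = -18.
Step 3. [-6*(-x) = -18] leading coefficient -6: divide by -6 ⇒ div: -x = 3.
Step 4. [-x = 3] flip signs both sides ⇒ neg: x = -3.

Answer: x ∈ {-3}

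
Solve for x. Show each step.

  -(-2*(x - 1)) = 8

Step 1. [-(-2*(x - 1)) = 8] LHS negated; negate both sides. So neg: -2*(x - 1) = -8.
Step 2. [-2*(x - 1) = -8] leading coefficient -2: divide by -2, so div: x - 1 = 4.
Step 3. [x - 1 = 4] add 1: x sits inside (… - 1), so sub: x = 5.

Answer: x ∈ {5}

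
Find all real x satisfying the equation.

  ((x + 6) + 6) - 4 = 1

Step 1. [((x + 6) + 6) - 4 = 1] 4 comes off first (add 4), so sub: (x + 6) + 6 = 5.
Step 2. [(x + 6) + 6 = 5] 6 comes off first (subtract 6), so sub: x + 6 = -1.
Step 3. [x + 6 = -1] subtract 6: x sits inside (… + 6). So sub: x = -7.

Answer: x ∈ {-7}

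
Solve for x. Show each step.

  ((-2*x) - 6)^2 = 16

Step 1. [((-2*x) - 6)^2 = 16] √ both sides: 16 ≥ 0 gives two branches, so sqrt: (-2*x) - 6 = 4 or -4.
Step 2. [(-2*x) - 6 = 4 or -4] -2 | LHS and -2 | 4 or -4: pull -2 out. So factor: x + 3 = -2 or 2.
Step 3. [x + 3 = -2 or 2] peel the +3: subtract 3 from each side ⇒ sub: x = -5 or -1.

Answer: x ∈ {-5, -1}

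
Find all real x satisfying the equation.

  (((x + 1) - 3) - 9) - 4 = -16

Step 1. [(((x + 1) - 3) - 9) - 4 = -16] 4 comes off first (add 4) ⇒ sub: ((x + 1) - 3) - 9 = -12.
Step 2. [((x + 1) - 3) - 9 = -12] 9 comes off first (add 9), so sub: (x + 1) - 3 = -3.
Step 3. [(x + 1) - 3 = -3] -3 is outermost — add 3 both sides ⇒ sub: x + 1 = 0.
Step 4. [x + 1 = 0] peel the +1: subtract 1 from each side, so sub: x = -1.

Answer: x ∈ {-1}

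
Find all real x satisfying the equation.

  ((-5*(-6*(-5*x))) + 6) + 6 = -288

Step 1. [((-5*(-6*(-5*x))) + 6) + 6 = -288] subtract 6: x sits inside (… + 6). So sub: (-5*(-6*(-5*x))) + 6 = -294.
Step 2. [(-5*(-6*(-5*x))) + 6 = -294] 6 comes off first (subtract 6), so sub: -5*(-6*(-5*x)) = -300.
Step 3. [-5*(-6*(-5*x)) = -300] -5·(inner) — divide through by -5, so div: -6*(-5*x) = 60.
Step 4. [-6*(-5*x) = 60] -6·(inner) — divide through by -6 ⇒ div: -5*x = -10.
Step 5. [-5*x = -10] -5 out front; divide by -5 ⇒ div: x = 2.

Answer: x ∈ {2}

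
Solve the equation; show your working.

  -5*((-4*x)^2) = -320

Step 1. [-5*((-4*x)^2) = -320] leading coefficient -5: divide by -5 ⇒ div: (-4*x)^2 = 64.
Step 2. [(-4*x)^2 = 64] LHS squared, RHS 64 ≥ 0: apply √ (±), so sqrt: -4*x = 8 or -8.
Step 3. [-4*x = 8 or -8] -4·(inner) — divide through by -4. So div: x = -2 or 2.

Answer: x ∈ {-2, 2}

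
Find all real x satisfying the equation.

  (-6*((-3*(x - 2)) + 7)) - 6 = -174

Step 1. [(-6*((-3*(x - 2)) + 7)) - 6 = -174] common factor -6 (LHS and -174) — divide through. So factor: ((-3*(x - 2)) + 7) + 1 = 29.
Step 2. [((-3*(x - 2)) + 7) + 1 = 29] subtract 1: x sits inside (… + 1), so sub: (-3*(x - 2)) + 7 = 28.
Step 3. [(-3*(x - 2)) + 7 = 28] the outer +7 inverts by subtracting 7, so sub: -3*(x - 2) = 21.
Step 4. [-3*(x - 2) = 21] -3·(inner) — divide through by -3. So div: x - 2 = -7.
Step 5. [x - 2 = -7] -2 is outermost — add 2 both sides, so sub: x = -5.

Answer: x ∈ {-5}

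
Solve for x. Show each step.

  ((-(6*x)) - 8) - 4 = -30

Step 1. [((-(6*x)) - 8) - 4 = -30] add 4: x sits inside (… - 4). So sub: (-(6*x)) - 8 = -26.
Step 2. [(-(6*x)) - 8 = -26] 8 comes off first (add 8), so sub: -(6*x) = -18.
Step 3. [-(6*x) = -18] leading − — multiply by −1 ⇒ neg: 6*x = 18.
Step 4. [6*x = 18] 6 out front; divide by 6. So div: x = 3.

Answer: x ∈ {3}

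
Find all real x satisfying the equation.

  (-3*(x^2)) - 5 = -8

Step 1. [(-3*(x^2)) - 5 = -8] the outer -5 inverts by adding 5. So sub: -3*(x^2) = -3.
Step 2. [-3*(x^2) = -3] -3 out front; divide by -3 ⇒ div: x^2 = 1.
Step 3. [x^2 = 1] √ both sides: 1 ≥ 0 gives two branches, so sqrt: x = 1 or -1.

Answer: x ∈ {-1, 1}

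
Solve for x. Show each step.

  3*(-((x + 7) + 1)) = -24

Step 1. [3*(-((x + 7) + 1)) = -24] 3·(inner) — divide through by 3, so div: -((x + 7) + 1) = -8.
Step 2. [-((x + 7) + 1) = -8] leading − — multiply by −1. So neg: (x + 7) + 1 = 8.
Step 3. [(x + 7) + 1 = 8] 1 comes off first (subtract 1), so sub: x + 7 = 7.
Step 4. [x + 7 = 7] the outer +7 inverts by subtracting 7 ⇒ sub: x = 0.

Answer: x ∈ {0}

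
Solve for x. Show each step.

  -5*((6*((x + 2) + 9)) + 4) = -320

Step 1. [-5*((6*((x + 2) + 9)) + 4) = -320] leading coefficient -5: divide by -5, so div: (6*((x + 2) + 9)) + 4 = 64.
Step 2. [(6*((x + 2) + 9)) + 4 = 64] subtract 4: x sits inside (… + 4), so sub: 6*((x + 2) + 9) = 60.
Step 3. [6*((x + 2) + 9) = 60] divide by the outer 6, so div: (x + 2) + 9 = 10.
Step 4. [(x + 2) + 9 = 10] 9 comes off first (subtract 9). So sub: x + 2 = 1.
Step 5. [x + 2 = 1] +2 is outermost — subtract 2 both sides ⇒ sub: x = -1.

Answer: x ∈ {-1}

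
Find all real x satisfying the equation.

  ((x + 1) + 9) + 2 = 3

Step 1. [((x + 1) + 9) + 2 = 3] the outer +2 inverts by subtracting 2, so sub: (x + 1) + 9 = 1.
Step 2. [(x + 1) + 9 = 1] subtract 9: x sits inside (… + 9) ⇒ sub: x + 1 = -8.
Step 3. [x + 1 = -8] +1 is outermost — subtract 1 both sides, so sub: x = -9.

Answer: x ∈ {-9}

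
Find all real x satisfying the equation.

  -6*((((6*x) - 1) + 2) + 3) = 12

Step 1. [-6*((((6*x) - 1) + 2) + 3) = 12] divide by the outer -6, so div: (((6*x) - 1) + 2) + 3 = -2.
Step 2. [(((6*x) - 1) + 2) + 3 = -2] the outer +3 inverts by subtracting 3 ⇒ sub: ((6*x) - 1) + 2 = -5.
Step 3. [((6*x) - 1) + 2 = -5] peel the +2: subtract 2 from each side ⇒ sub: (6*x) - 1 = -7.
Step 4. [(6*x) - 1 = -7] -1 is outermost — add 1 both sides. So sub: 6*x = -6.
Step 5. [6*x = -6] 6 out front; divide by 6 ⇒ div: x = -1.

Answer: x ∈ {-1}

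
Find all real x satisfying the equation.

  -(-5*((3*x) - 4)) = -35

Step 1. [-(-5*((3*x) - 4)) = -35] flip signs both sides ⇒ neg: -5*((3*x) - 4) = 35.
Step 2. [-5*((3*x) - 4) = 35] -5·(inner) — divide through by -5 ⇒ div: (3*x) - 4 = -7.
Step 3. [(3*x) - 4 = -7] 4 comes off first (add 4). So sub: 3*x = -3.
Step 4. [3*x = -3] 3·(inner) — divide through by 3. So div: x = -1.

Answer: x ∈ {-1}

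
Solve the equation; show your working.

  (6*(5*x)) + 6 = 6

Step 1. [(6*(5*x)) + 6 = 6] 6 | LHS and 6 | 6: pull 6 out ⇒ factor: (5*x) + 1 = 1.
Step 2. [(5*x) + 1 = 1] subtract 1: x sits inside (… + 1), so sub: 5*x = 0.
Step 3. [5*x = 0] 5·(inner) — divide through by 5, so div: x = 0.

Answer: x ∈ {0}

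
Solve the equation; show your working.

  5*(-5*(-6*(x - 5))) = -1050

Step 1. [5*(-5*(-6*(x - 5))) = -1050] 5·(inner) — divide through by 5. So div: -5*(-6*(x - 5)) = -210.
Step 2. [-5*(-6*(x - 5)) = -210] LHS = -5·(…); ÷-5 both sides. So div: -6*(x - 5) = 42.
Step 3. [-6*(x - 5) = 42] divide by the outer -6, so div: x - 5 = -7.
Step 4. [x - 5 = -7] -5 is outermost — add 5 both sides. So sub: x = -2.

Answer: x ∈ {-2}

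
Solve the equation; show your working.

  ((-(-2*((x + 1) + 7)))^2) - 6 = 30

Step 1. [((-(-2*((x + 1) + 7)))^2) - 6 = 30] 6 comes off first (add 6). So sub: (-(-2*((x + 1) + 7)))^2 = 36.
Step 2. [(-(-2*((x + 1) + 7)))^2 = 36] LHS squared, RHS 36 ≥ 0: apply √ (±), so sqrt: -(-2*((x + 1) + 7)) = 6 or -6.
Step 3. [-(-2*((x + 1) + 7)) = 6 or -6] LHS negated; negate both sides ⇒ neg: -2*((x + 1) + 7) = -6 or 6.
Step 4. [-2*((x + 1) + 7) = -6 or 6] -2 out front; divide by -2 ⇒ div: (x + 1) + 7 = 3 or -3.
Step 5. [(x + 1) + 7 = 3 or -3] +7 is outermost — subtract 7 both sides. So sub: x + 1 = -4 or -10.
Step 6. [x + 1 = -4 or -10] 1 comes off first (subtract 1). So sub: x = -5 or -11.

Answer: x ∈ {-11, -5}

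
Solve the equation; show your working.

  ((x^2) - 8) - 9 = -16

Step 1. [((x^2) - 8) - 9 = -16] peel the -9: add 9 from each side ⇒ sub: (x^2) - 8 = -7.
Step 2. [(x^2) - 8 = -7] -8 is outermost — add 8 both sides, so sub: x^2 = 1.
Step 3. [x^2 = 1] √ both sides: 1 ≥ 0 gives two branches. So sqrt: x = 1 or -1.

Answer: x ∈ {-1, 1}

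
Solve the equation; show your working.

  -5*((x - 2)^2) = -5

Step 1. [-5*((x - 2)^2) = -5] LHS = -5·(…); ÷-5 both sides, so div: (x - 2)^2 = 1.
Step 2. [(x - 2)^2 = 1] 1 ≥ 0, LHS is (·)² — take ±√, so sqrt: x - 2 = 1 or -1.
Step 3. [x - 2 = 1 or -1] peel the -2: add 2 from each side, so sub: x = 3 or 1.

Answer: x ∈ {1, 3}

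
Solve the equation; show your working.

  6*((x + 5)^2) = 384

Step 1. [6*((x + 5)^2) = 384] divide by the outer 6 ⇒ div: (x + 5)^2 = 64.
Step 2. [(x + 5)^2 = 64] LHS squared, RHS 64 ≥ 0: apply √ (±), so sqrt: x + 5 = 8 or -8.
Step 3. [x + 5 = 8 or -8] subtract 5: x sits inside (… + 5) ⇒ sub: x = 3 or -13.

Answer: x ∈ {-13, 3}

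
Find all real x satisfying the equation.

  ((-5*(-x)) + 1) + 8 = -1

Step 1. [((-5*(-x)) + 1) + 8 = -1] subtract 8: x sits inside (… + 8), so sub: (-5*(-x)) + 1 = -9.
Step 2. [(-5*(-x)) + 1 = -9] peel the +1: subtract 1 from each side ⇒ sub: -5*(-x) = -10.
Step 3. [-5*(-x) = -10] -5 out front; divide by -5 ⇒ div: -x = 2.
Step 4. [-x = 2] LHS negated; negate both sides, so neg: x = -2.

Answer: x ∈ {-2}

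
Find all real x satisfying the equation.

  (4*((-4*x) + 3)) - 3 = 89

Step 1. [(4*((-4*x) + 3)) - 3 = 89] -3 is outermost — add 3 both sides ⇒ sub: 4*((-4*x) + 3) = 92.
Step 2. [4*((-4*x) + 3) = 92] divide by the outer 4 ⇒ div: (-4*x) + 3 = 23.
Step 3. [(-4*x) + 3 = 23] 3 comes off first (subtract 3) ⇒ sub: -4*x = 20.
Step 4. [-4*x = 20] -4 out front; divide by -4 ⇒ div: x = -5.

Answer: x ∈ {-5}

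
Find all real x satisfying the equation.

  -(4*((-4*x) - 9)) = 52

Step 1. [-(4*((-4*x) - 9)) = 52] LHS negated; negate both sides ⇒ neg: 4*((-4*x) - 9) = -52.
Step 2. [4*((-4*x) - 9) = -52] 4 out front; divide by 4. So div: (-4*x) - 9 = -13.
Step 3. [(-4*x) - 9 = -13] 9 comes off first (add 9), so sub: -4*x = -4.
Step 4. [-4*x = -4] LHS = -4·(…); ÷-4 both sides. So div: x = 1.

Answer: x ∈ {1}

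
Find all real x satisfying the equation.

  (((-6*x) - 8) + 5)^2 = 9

Step 1. [(((-6*x) - 8) + 5)^2 = 9] 9 ≥ 0, LHS is (·)² — take ±√ ⇒ sqrt: ((-6*x) - 8) + 5 = 3 or -3.
Step 2. [((-6*x) - 8) + 5 = 3 or -3] subtract 5: x sits inside (… + 5) ⇒ sub: (-6*x) - 8 = -2 or -8.
Step 3. [(-6*x) - 8 = -2 or -8] 8 comes off first (add 8). So sub: -6*x = 6 or 0.
Step 4. [-6*x = 6 or 0] -6·(inner) — divide through by -6 ⇒ div: x = -1 or 0.

Answer: x ∈ {-1, 0}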